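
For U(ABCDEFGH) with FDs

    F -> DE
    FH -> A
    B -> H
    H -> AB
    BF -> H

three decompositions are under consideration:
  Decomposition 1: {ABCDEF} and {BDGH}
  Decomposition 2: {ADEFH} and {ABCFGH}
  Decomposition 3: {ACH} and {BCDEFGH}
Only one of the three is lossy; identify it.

Decomposition 1

Decomposition 1: common = {BD}, closure = {ABDH} → lossy.
Decomposition 2: common = {AFH}, closure = {ABDEFH} → lossless.
Decomposition 3: common = {CH}, closure = {ABCH} → lossless.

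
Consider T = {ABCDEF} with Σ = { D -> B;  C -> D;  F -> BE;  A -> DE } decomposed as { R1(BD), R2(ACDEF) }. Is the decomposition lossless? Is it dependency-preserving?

lossless but not dependency-preserving

Lossless test: (D)⁺ = {BD}, which contains all of one fragment — lossless.
Dependency preservation: the restricted closure of {F} across the fragments never reaches {BE}, so F → BE cannot be enforced without a join — not preserved.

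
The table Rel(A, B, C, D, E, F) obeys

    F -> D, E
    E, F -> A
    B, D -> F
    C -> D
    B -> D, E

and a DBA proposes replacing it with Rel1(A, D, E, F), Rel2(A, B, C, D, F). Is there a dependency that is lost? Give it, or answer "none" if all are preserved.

F → D, E lies within Rel1.
E, F → A lies within Rel1.
B, D → F lies within Rel2.
C → D lies within Rel2.
B → D, E: restricted closure across fragments reaches D, E.
Every dependency is enforceable on the fragments, so the decomposition is dependency-preserving.

none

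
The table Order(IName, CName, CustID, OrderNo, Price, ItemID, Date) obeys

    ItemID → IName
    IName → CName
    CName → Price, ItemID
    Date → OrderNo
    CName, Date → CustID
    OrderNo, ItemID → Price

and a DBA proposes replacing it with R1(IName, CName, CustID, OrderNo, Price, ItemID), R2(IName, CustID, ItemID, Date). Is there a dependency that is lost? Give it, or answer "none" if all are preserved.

Check Date → OrderNo: no single fragment contains all of {OrderNo, Date}, and the restricted closure of {Date} across the fragments never reaches {OrderNo}.
ItemID → IName is preserved.
IName → CName is preserved.
CName → Price, ItemID is preserved.
CName, Date → CustID is preserved.
OrderNo, ItemID → Price is preserved.

Date → OrderNo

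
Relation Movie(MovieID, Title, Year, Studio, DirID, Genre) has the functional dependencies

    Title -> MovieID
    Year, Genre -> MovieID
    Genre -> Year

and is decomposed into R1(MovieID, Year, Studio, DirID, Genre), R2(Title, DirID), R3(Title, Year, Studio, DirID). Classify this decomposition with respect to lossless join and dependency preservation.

Lossless test (chase): Rows 2 and 3 agree on Title; apply Title→MovieID and equate their MovieID entries. No row becomes fully distinguished — the join is lossy.
Dependency preservation: the restricted closure of {Title} across the fragments never reaches {MovieID}, so Title → MovieID cannot be enforced without a join — not preserved.

lossy and not dependency-preserving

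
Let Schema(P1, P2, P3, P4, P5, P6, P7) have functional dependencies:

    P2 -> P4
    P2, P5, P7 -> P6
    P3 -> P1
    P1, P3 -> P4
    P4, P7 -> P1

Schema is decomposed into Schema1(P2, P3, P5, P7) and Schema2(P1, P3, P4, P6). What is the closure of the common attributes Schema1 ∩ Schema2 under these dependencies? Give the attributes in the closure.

Schema1 ∩ Schema2 = {P3}.
P3 → P1 applies, adding P1
P1, P3 → P4 applies, adding P4
Closure: {P1, P3, P4}.

P1, P3, P4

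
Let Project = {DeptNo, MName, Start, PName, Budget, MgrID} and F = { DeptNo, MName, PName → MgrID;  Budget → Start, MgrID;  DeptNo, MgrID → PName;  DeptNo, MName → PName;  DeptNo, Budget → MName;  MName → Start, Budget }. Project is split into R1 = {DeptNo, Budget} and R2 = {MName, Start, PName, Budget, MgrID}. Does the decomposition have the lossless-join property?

Common attributes: R1 ∩ R2 = {Budget}.
Closure of {Budget}: Budget → Start, MgrID applies, adding Start, MgrID. So (Budget)⁺ = {Start, Budget, MgrID}.
The closure contains neither all of R1 = {DeptNo, Budget} nor all of R2 = {MName, Start, PName, Budget, MgrID}, so the common attributes are not a superkey of either fragment. The join is lossy.

No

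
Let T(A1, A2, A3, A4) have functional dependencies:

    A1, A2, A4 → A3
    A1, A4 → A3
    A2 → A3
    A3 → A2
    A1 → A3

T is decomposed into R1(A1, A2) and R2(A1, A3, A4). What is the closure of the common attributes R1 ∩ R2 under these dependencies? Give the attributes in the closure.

A1, A2, A3

R1 ∩ R2 = {A1}.
A1 → A3 applies, adding A3
A3 → A2 applies, adding A2
Closure: {A1, A2, A3}.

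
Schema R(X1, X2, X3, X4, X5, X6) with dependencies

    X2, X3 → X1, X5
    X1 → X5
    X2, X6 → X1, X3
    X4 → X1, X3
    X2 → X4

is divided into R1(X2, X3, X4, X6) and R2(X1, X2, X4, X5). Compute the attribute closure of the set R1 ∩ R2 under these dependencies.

X1, X2, X3, X4, X5

R1 ∩ R2 = {X2, X4}.
X4 → X1, X3 applies, adding X1, X3
X2, X3 → X1, X5 applies, adding X5
Closure: {X1, X2, X3, X4, X5}.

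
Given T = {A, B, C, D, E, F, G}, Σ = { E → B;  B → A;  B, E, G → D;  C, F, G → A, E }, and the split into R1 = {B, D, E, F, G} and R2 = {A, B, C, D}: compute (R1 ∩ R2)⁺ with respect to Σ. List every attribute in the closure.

A, B, D

R1 ∩ R2 = {B, D}.
B → A applies, adding A
Closure: {A, B, D}.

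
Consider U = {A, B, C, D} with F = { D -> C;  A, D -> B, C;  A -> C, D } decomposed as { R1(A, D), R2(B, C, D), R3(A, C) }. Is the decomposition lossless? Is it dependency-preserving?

Lossless test (chase): Rows 1 and 2 agree on D; apply D→C and equate their C entries. Rows 1 and 3 agree on A; apply A→C, D and equate their C, D entries. Rows 1 and 3 agree on A, D; apply A, D→B, C and equate their B, C entries. No row becomes fully distinguished — the join is lossy.
Dependency preservation: the restricted closure of {A, D} across the fragments never reaches {B, C}, so A, D → B, C cannot be enforced without a join — not preserved.

lossy and not dependency-preserving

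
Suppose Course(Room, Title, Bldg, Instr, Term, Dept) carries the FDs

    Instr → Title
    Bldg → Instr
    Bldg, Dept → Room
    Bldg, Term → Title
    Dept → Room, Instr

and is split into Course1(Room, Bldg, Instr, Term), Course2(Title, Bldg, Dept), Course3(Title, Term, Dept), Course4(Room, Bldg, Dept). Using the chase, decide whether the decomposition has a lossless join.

Chase test. Columns are Room, Title, Bldg, Instr, Term, Dept; row i has aⱼ where attribute j ∈ Coursei, else bᵢⱼ.
Initial tableau (one row per fragment):
  row 1: a1 b12 a3 a4 a5 b16
  row 2: b21 a2 a3 b24 b25 a6
  row 3: b31 a2 b33 b34 a5 a6
  row 4: a1 b42 a3 b44 b45 a6
Rows 1 and 2 agree on Bldg; apply Bldg→Instr and equate their Instr entries.
Rows 1 and 4 agree on Bldg; apply Bldg→Instr and equate their Instr entries.
Rows 2 and 4 agree on Bldg, Dept; apply Bldg, Dept→Room and equate their Room entries.
Rows 2 and 3 agree on Dept; apply Dept→Room, Instr and equate their Room, Instr entries.
Rows 1 and 2 agree on Instr; apply Instr→Title and equate their Title entries.
Rows 1 and 4 agree on Instr; apply Instr→Title and equate their Title entries.
No row becomes fully distinguished — the join is lossy.

No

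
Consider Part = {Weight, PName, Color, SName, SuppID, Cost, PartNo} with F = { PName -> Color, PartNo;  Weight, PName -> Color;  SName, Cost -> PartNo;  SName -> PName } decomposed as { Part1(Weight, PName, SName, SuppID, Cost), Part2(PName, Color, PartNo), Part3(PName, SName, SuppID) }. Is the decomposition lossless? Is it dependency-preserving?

Lossless test (chase): Rows 1 and 2 agree on PName; apply PName→Color, PartNo and equate their Color, PartNo entries. Rows 1 and 3 agree on PName; apply PName→Color, PartNo and equate their Color, PartNo entries. Row 1 is now all distinguished symbols — the join is lossless.
Dependency preservation: Weight, PName → Color; SName, Cost → PartNo are not contained in any single fragment, but the restricted closure of each left-hand side across the fragments still reaches the right-hand side; the remaining FDs each lie inside some fragment. All dependencies are preserved.

lossless and dependency-preserving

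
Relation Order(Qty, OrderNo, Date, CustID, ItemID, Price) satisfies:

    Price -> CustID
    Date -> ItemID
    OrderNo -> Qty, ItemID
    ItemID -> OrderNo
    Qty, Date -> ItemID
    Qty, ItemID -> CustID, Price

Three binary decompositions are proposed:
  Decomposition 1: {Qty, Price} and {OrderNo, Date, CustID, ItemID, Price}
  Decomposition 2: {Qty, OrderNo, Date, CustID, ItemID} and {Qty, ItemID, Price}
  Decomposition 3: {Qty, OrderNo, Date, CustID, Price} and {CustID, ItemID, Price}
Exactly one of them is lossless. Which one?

Decomposition 1: common = {Price}, closure = {CustID, Price} → lossy.
Decomposition 2: common = {Qty, ItemID}, closure = {Qty, OrderNo, CustID, ItemID, Price} → lossless.
Decomposition 3: common = {CustID, Price}, closure = {CustID, Price} → lossy.

Decomposition 2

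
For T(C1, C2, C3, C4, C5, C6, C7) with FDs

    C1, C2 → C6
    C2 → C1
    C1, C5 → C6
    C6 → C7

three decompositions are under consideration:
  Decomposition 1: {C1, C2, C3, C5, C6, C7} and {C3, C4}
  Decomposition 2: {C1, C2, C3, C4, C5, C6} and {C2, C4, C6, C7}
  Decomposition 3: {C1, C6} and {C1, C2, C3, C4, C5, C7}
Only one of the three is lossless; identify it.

Decomposition 1: common = {C3}, closure = {C3} → lossy.
Decomposition 2: common = {C2, C4, C6}, closure = {C1, C2, C4, C6, C7} → lossless.
Decomposition 3: common = {C1}, closure = {C1} → lossy.

Decomposition 2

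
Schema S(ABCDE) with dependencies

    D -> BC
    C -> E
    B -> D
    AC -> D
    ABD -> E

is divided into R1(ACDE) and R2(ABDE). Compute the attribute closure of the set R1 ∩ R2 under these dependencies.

R1 ∩ R2 = {ADE}.
D → BC applies, adding BC
Closure: {ABCDE}.

ABCDE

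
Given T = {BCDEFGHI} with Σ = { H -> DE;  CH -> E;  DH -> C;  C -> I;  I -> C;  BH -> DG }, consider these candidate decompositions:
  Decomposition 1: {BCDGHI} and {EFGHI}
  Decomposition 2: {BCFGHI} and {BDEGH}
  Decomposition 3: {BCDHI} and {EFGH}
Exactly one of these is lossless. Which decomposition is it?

Decomposition 1: common = {GHI}, closure = {CDEGHI} → lossy.
Decomposition 2: common = {BGH}, closure = {BCDEGHI} → lossless.
Decomposition 3: common = {H}, closure = {CDEHI} → lossy.

Decomposition 2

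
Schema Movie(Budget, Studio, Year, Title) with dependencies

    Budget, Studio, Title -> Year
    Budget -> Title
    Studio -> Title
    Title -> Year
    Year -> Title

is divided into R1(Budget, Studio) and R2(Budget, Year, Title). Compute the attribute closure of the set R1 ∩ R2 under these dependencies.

R1 ∩ R2 = {Budget}.
Budget → Title applies, adding Title
Title → Year applies, adding Year
Closure: {Budget, Year, Title}.

Budget, Year, Title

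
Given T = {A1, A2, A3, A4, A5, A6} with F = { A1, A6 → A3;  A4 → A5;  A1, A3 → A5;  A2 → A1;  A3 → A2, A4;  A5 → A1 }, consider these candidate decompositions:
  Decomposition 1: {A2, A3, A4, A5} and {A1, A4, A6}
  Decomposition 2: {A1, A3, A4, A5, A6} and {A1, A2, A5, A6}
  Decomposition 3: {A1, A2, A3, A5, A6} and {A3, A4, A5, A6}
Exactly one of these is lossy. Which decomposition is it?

Decomposition 1: common = {A4}, closure = {A1, A4, A5} → lossy.
Decomposition 2: common = {A1, A5, A6}, closure = {A1, A2, A3, A4, A5, A6} → lossless.
Decomposition 3: common = {A3, A5, A6}, closure = {A1, A2, A3, A4, A5, A6} → lossless.

Decomposition 1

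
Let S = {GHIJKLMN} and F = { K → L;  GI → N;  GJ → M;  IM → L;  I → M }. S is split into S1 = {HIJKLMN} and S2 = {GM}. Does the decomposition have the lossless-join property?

No

Common attributes: S1 ∩ S2 = {M}.
No dependency enlarges {M}, so (M)⁺ = {M}.
The closure contains neither all of S1 = {HIJKLMN} nor all of S2 = {GM}, so the common attributes are not a superkey of either fragment. The join is lossy.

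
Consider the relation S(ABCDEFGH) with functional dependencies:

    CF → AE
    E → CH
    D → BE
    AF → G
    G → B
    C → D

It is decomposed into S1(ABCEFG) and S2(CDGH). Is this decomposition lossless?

Common attributes: S1 ∩ S2 = {CG}.
Closure of {CG}: G → B applies, adding B; C → D applies, adding D; D → BE applies, adding E; E → CH applies, adding H. So (CG)⁺ = {BCDEGH}.
This closure contains every attribute of S2, so S1 ∩ S2 → S2. The join is lossless.

Yes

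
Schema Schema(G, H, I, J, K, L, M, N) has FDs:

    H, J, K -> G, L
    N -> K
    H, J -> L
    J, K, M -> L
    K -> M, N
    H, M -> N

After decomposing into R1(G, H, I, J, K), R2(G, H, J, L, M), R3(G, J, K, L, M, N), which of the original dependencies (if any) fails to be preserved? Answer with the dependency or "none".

H, M -> N

Check H, M → N: no single fragment contains all of {H, M, N}, and the restricted closure of {H, M} across the fragments never reaches {N}.
H, J, K → G, L is preserved.
N → K is preserved.
H, J → L is preserved.
J, K, M → L is preserved.
K → M, N is preserved.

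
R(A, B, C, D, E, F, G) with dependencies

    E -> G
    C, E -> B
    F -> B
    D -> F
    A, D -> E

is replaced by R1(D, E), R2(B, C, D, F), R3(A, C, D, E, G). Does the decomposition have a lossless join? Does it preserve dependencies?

Lossless test (chase): Rows 1 and 3 agree on E; apply E→G and equate their G entries. Rows 1 and 2 agree on D; apply D→F and equate their F entries. Rows 1 and 3 agree on D; apply D→F and equate their F entries. Rows 1 and 2 agree on F; apply F→B and equate their B entries. Rows 1 and 3 agree on F; apply F→B and equate their B entries. Row 3 is now all distinguished symbols — the join is lossless.
Dependency preservation: the restricted closure of {C, E} across the fragments never reaches {B}, so C, E → B cannot be enforced without a join — not preserved.

lossless but not dependency-preserving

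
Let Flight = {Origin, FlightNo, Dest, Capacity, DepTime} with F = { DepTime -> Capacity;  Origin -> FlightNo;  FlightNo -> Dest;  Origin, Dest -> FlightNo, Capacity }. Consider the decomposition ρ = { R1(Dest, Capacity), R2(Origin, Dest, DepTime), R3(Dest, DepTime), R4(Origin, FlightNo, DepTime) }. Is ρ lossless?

Chase test. Columns are Origin, FlightNo, Dest, Capacity, DepTime; row i has aⱼ where attribute j ∈ Ri, else bᵢⱼ.
Initial tableau (one row per fragment):
  row 1: b11 b12 a3 a4 b15
  row 2: a1 b22 a3 b24 a5
  row 3: b31 b32 a3 b34 a5
  row 4: a1 a2 b43 b44 a5
Rows 2 and 3 agree on DepTime; apply DepTime→Capacity and equate their Capacity entries.
Rows 2 and 4 agree on DepTime; apply DepTime→Capacity and equate their Capacity entries.
Rows 2 and 4 agree on Origin; apply Origin→FlightNo and equate their FlightNo entries.
Rows 2 and 4 agree on FlightNo; apply FlightNo→Dest and equate their Dest entries.
No row becomes fully distinguished — the join is lossy.

No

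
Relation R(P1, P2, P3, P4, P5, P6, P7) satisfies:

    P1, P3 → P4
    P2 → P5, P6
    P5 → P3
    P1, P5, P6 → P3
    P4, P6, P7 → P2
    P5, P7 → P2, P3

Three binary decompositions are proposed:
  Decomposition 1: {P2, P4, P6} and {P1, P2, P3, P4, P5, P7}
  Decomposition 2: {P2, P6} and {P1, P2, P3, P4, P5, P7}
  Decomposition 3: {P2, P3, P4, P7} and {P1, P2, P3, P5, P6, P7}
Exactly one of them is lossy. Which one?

Decomposition 1: common = {P2, P4}, closure = {P2, P3, P4, P5, P6} → lossless.
Decomposition 2: common = {P2}, closure = {P2, P3, P5, P6} → lossless.
Decomposition 3: common = {P2, P3, P7}, closure = {P2, P3, P5, P6, P7} → lossy.

Decomposition 3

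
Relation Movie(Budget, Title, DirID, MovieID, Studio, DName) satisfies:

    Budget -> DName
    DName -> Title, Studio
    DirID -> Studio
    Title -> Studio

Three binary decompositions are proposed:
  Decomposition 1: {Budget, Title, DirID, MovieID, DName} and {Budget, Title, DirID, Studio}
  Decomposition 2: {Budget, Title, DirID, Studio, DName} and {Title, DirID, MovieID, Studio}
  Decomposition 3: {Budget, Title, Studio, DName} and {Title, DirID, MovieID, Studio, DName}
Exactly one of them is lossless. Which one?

Decomposition 1: common = {Budget, Title, DirID}, closure = {Budget, Title, DirID, Studio, DName} → lossless.
Decomposition 2: common = {Title, DirID, Studio}, closure = {Title, DirID, Studio} → lossy.
Decomposition 3: common = {Title, Studio, DName}, closure = {Title, Studio, DName} → lossy.

Decomposition 1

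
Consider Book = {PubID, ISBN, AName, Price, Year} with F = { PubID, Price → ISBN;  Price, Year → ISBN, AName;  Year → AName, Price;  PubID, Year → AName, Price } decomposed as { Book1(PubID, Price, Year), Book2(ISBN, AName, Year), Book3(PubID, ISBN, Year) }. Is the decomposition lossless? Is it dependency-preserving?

Lossless test (chase): Rows 1 and 2 agree on Year; apply Year→AName, Price and equate their AName, Price entries. Rows 1 and 3 agree on Year; apply Year→AName, Price and equate their AName, Price entries. Rows 1 and 3 agree on PubID, Price; apply PubID, Price→ISBN and equate their ISBN entries. Row 1 is now all distinguished symbols — the join is lossless.
Dependency preservation: the restricted closure of {PubID, Price} across the fragments never reaches {ISBN}, so PubID, Price → ISBN cannot be enforced without a join — not preserved.

lossless but not dependency-preserving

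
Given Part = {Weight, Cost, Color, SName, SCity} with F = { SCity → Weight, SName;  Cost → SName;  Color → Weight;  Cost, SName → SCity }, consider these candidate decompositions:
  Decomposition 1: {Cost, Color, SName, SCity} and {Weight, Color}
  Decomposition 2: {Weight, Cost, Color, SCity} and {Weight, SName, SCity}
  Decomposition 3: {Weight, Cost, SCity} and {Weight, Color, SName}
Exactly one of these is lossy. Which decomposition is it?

Decomposition 3

Decomposition 1: common = {Color}, closure = {Weight, Color} → lossless.
Decomposition 2: common = {Weight, SCity}, closure = {Weight, SName, SCity} → lossless.
Decomposition 3: common = {Weight}, closure = {Weight} → lossy.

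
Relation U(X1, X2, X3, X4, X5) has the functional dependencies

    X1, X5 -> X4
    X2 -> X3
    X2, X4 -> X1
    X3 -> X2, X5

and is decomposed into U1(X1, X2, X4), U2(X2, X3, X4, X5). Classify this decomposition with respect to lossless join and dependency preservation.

lossless but not dependency-preserving

Lossless test: (X2, X4)⁺ = {X1, X2, X3, X4, X5}, which contains all of one fragment — lossless.
Dependency preservation: the restricted closure of {X1, X5} across the fragments never reaches {X4}, so X1, X5 → X4 cannot be enforced without a join — not preserved.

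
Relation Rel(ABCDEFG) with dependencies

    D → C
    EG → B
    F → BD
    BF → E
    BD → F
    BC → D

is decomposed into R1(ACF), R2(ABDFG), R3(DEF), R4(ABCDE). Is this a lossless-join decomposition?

Chase test. Columns are ABCDEFG; row i has aⱼ where attribute j ∈ Ri, else bᵢⱼ.
Initial tableau (one row per fragment):
  row 1: a1 b12 a3 b14 b15 a6 b17
  row 2: a1 a2 b23 a4 b25 a6 a7
  row 3: b31 b32 b33 a4 a5 a6 b37
  row 4: a1 a2 a3 a4 a5 b46 b47
Rows 2 and 3 agree on D; apply D→C and equate their C entries.
Rows 2 and 4 agree on D; apply D→C and equate their C entries.
Rows 1 and 2 agree on F; apply F→BD and equate their BD entries.
Rows 1 and 3 agree on F; apply F→BD and equate their BD entries.
Rows 1 and 2 agree on BF; apply BF→E and equate their E entries.
Rows 1 and 3 agree on BF; apply BF→E and equate their E entries.
Rows 1 and 4 agree on BD; apply BD→F and equate their F entries.
Row 2 is now all distinguished symbols — the join is lossless.

Yes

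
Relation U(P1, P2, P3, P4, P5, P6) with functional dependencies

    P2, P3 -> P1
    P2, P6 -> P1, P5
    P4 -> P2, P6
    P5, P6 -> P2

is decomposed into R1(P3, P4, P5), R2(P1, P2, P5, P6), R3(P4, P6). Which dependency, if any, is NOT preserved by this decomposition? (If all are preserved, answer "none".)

Check P2, P3 → P1: no single fragment contains all of {P1, P2, P3}, and the restricted closure of {P2, P3} across the fragments never reaches {P1}.
P2, P6 → P1, P5 is preserved.
P4 → P2, P6 is preserved.
P5, P6 → P2 is preserved.

P2, P3 -> P1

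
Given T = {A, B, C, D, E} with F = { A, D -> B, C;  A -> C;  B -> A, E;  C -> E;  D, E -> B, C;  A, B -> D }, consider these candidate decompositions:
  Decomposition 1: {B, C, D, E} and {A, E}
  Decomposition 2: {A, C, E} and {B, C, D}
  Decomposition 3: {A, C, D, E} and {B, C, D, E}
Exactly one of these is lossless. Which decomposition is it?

Decomposition 1: common = {E}, closure = {E} → lossy.
Decomposition 2: common = {C}, closure = {C, E} → lossy.
Decomposition 3: common = {C, D, E}, closure = {A, B, C, D, E} → lossless.

Decomposition 3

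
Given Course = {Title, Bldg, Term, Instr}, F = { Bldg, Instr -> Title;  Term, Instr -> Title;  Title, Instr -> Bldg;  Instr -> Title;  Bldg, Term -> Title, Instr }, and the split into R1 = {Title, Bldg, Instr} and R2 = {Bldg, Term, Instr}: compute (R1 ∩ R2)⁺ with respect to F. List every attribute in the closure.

Title, Bldg, Instr

R1 ∩ R2 = {Bldg, Instr}.
Bldg, Instr → Title applies, adding Title
Closure: {Title, Bldg, Instr}.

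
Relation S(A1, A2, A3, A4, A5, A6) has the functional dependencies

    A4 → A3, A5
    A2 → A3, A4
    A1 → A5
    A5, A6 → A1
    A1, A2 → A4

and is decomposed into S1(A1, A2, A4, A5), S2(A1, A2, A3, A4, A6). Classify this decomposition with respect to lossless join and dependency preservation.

Lossless test: (A1, A2, A4)⁺ = {A1, A2, A3, A4, A5}, which contains all of one fragment — lossless.
Dependency preservation: the restricted closure of {A5, A6} across the fragments never reaches {A1}, so A5, A6 → A1 cannot be enforced without a join — not preserved.

lossless but not dependency-preserving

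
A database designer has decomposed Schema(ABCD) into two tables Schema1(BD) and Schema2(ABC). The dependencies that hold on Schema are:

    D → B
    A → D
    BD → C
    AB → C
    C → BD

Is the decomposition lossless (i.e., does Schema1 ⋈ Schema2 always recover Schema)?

No

Common attributes: Schema1 ∩ Schema2 = {B}.
No dependency enlarges {B}, so (B)⁺ = {B}.
The closure contains neither all of Schema1 = {BD} nor all of Schema2 = {ABC}, so the common attributes are not a superkey of either fragment. The join is lossy.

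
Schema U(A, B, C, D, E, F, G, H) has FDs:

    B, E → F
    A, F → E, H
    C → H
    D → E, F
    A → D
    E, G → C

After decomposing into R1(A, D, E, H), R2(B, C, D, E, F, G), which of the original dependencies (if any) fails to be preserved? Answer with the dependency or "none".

C → H

Check C → H: no single fragment contains all of {C, H}, and the restricted closure of {C} across the fragments never reaches {H}.
B, E → F is preserved.
A, F → E, H is preserved.
D → E, F is preserved.
A → D is preserved.
E, G → C is preserved.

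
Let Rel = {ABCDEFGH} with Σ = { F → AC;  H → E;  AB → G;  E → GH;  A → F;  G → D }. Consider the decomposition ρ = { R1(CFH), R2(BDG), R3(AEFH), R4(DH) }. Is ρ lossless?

Chase test. Columns are ABCDEFGH; row i has aⱼ where attribute j ∈ Ri, else bᵢⱼ.
Initial tableau (one row per fragment):
  row 1: b11 b12 a3 b14 b15 a6 b17 a8
  row 2: b21 a2 b23 a4 b25 b26 a7 b28
  row 3: a1 b32 b33 b34 a5 a6 b37 a8
  row 4: b41 b42 b43 a4 b45 b46 b47 a8
Rows 1 and 3 agree on F; apply F→AC and equate their AC entries.
Rows 1 and 3 agree on H; apply H→E and equate their E entries.
Rows 1 and 4 agree on H; apply H→E and equate their E entries.
Rows 1 and 3 agree on E; apply E→GH and equate their GH entries.
Rows 1 and 4 agree on E; apply E→GH and equate their GH entries.
Rows 1 and 3 agree on G; apply G→D and equate their D entries.
Rows 1 and 4 agree on G; apply G→D and equate their D entries.
No row becomes fully distinguished — the join is lossy.

No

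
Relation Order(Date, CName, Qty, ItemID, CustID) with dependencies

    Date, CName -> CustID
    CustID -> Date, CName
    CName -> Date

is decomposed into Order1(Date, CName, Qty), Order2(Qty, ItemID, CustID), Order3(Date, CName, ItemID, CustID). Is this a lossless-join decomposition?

Yes

Chase test. Columns are Date, CName, Qty, ItemID, CustID; row i has aⱼ where attribute j ∈ Orderi, else bᵢⱼ.
Initial tableau (one row per fragment):
  row 1: a1 a2 a3 b14 b15
  row 2: b21 b22 a3 a4 a5
  row 3: a1 a2 b33 a4 a5
Rows 1 and 3 agree on Date, CName; apply Date, CName→CustID and equate their CustID entries.
Rows 1 and 2 agree on CustID; apply CustID→Date, CName and equate their Date, CName entries.
Row 2 is now all distinguished symbols — the join is lossless.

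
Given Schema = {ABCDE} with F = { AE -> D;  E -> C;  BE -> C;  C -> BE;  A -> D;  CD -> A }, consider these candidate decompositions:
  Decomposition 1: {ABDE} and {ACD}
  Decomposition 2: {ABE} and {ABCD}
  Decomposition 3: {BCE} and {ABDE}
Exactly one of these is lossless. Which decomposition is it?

Decomposition 3

Decomposition 1: common = {AD}, closure = {AD} → lossy.
Decomposition 2: common = {AB}, closure = {ABD} → lossy.
Decomposition 3: common = {BE}, closure = {BCE} → lossless.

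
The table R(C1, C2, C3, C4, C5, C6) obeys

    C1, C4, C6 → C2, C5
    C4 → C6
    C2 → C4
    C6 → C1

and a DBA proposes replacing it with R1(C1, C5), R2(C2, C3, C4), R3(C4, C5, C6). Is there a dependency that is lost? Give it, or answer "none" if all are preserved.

C6 → C1

Check C6 → C1: no single fragment contains all of {C1, C6}, and the restricted closure of {C6} across the fragments never reaches {C1}.
C1, C4, C6 → C2, C5 is preserved.
C4 → C6 is preserved.
C2 → C4 is preserved.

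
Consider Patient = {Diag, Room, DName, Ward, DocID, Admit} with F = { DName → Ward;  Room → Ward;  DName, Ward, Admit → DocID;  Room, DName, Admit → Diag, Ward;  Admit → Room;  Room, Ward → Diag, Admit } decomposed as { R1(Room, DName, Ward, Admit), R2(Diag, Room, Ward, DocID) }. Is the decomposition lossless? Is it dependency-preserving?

Lossless test: (Room, Ward)⁺ = {Diag, Room, Ward, Admit}, which is a superkey of neither fragment — lossy.
Dependency preservation: the restricted closure of {DName, Ward, Admit} across the fragments never reaches {DocID}, so DName, Ward, Admit → DocID cannot be enforced without a join — not preserved.

lossy and not dependency-preserving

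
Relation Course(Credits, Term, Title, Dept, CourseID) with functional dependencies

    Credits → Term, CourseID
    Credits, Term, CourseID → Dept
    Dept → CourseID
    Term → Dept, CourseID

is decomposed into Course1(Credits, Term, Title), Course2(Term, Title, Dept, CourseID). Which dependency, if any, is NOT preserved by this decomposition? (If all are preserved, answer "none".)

Credits → Term, CourseID: restricted closure across fragments reaches Term, CourseID.
Credits, Term, CourseID → Dept: restricted closure across fragments reaches Dept.
Dept → CourseID lies within Course2.
Term → Dept, CourseID lies within Course2.
Every dependency is enforceable on the fragments, so the decomposition is dependency-preserving.

none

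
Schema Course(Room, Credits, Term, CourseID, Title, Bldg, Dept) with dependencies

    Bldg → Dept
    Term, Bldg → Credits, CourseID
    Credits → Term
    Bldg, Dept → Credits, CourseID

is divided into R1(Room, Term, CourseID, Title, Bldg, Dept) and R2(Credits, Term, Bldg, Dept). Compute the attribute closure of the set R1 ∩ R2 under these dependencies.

R1 ∩ R2 = {Term, Bldg, Dept}.
Term, Bldg → Credits, CourseID applies, adding Credits, CourseID
Closure: {Credits, Term, CourseID, Bldg, Dept}.

Credits, Term, CourseID, Bldg, Dept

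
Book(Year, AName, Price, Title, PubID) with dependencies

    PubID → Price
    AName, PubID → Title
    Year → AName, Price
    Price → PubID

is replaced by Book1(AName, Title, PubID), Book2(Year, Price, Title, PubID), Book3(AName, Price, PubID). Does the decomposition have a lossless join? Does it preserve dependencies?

lossy and not dependency-preserving

Lossless test (chase): Rows 1 and 2 agree on PubID; apply PubID→Price and equate their Price entries. Rows 1 and 3 agree on AName, PubID; apply AName, PubID→Title and equate their Title entries. No row becomes fully distinguished — the join is lossy.
Dependency preservation: the restricted closure of {Year} across the fragments never reaches {AName, Price}, so Year → AName, Price cannot be enforced without a join — not preserved.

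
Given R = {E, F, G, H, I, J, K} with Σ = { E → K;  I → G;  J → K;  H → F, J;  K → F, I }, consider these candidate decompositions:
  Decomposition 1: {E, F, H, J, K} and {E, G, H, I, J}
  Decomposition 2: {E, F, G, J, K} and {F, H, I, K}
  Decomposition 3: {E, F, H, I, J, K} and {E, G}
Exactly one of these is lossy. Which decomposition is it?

Decomposition 1: common = {E, H, J}, closure = {E, F, G, H, I, J, K} → lossless.
Decomposition 2: common = {F, K}, closure = {F, G, I, K} → lossy.
Decomposition 3: common = {E}, closure = {E, F, G, I, K} → lossless.

Decomposition 2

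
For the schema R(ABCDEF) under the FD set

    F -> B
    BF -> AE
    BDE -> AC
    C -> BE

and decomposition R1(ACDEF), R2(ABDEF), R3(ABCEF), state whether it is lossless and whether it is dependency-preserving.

Lossless test (chase): Rows 1 and 2 agree on F; apply F→B and equate their B entries. Rows 1 and 2 agree on BDE; apply BDE→AC and equate their AC entries. Row 1 is now all distinguished symbols — the join is lossless.
Dependency preservation: the restricted closure of {BDE} across the fragments never reaches {AC}, so BDE → AC cannot be enforced without a join — not preserved.

lossless but not dependency-preserving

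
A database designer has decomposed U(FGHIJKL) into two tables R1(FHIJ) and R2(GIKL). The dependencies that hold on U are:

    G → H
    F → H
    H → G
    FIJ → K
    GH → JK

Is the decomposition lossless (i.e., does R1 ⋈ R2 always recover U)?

No

Common attributes: R1 ∩ R2 = {I}.
No dependency enlarges {I}, so (I)⁺ = {I}.
The closure contains neither all of R1 = {FHIJ} nor all of R2 = {GIKL}, so the common attributes are not a superkey of either fragment. The join is lossy.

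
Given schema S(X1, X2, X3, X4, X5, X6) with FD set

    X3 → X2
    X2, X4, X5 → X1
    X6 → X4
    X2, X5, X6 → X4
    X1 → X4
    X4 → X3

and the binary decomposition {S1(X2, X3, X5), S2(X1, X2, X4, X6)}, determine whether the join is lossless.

No

Common attributes: S1 ∩ S2 = {X2}.
No dependency enlarges {X2}, so (X2)⁺ = {X2}.
The closure contains neither all of S1 = {X2, X3, X5} nor all of S2 = {X1, X2, X4, X6}, so the common attributes are not a superkey of either fragment. The join is lossy.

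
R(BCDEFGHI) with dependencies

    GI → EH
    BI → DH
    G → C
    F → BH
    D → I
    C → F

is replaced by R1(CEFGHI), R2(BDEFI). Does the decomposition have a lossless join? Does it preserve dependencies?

Lossless test: (EFI)⁺ = {BDEFHI}, which contains all of one fragment — lossless.
Dependency preservation: the restricted closure of {BI} across the fragments never reaches {DH}, so BI → DH cannot be enforced without a join — not preserved.

lossless but not dependency-preserving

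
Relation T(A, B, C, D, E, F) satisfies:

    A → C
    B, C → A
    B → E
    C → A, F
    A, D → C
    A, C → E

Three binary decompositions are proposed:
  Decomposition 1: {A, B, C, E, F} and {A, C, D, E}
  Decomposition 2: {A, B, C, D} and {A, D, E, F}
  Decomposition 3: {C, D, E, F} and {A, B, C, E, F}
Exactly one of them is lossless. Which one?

Decomposition 1: common = {A, C, E}, closure = {A, C, E, F} → lossy.
Decomposition 2: common = {A, D}, closure = {A, C, D, E, F} → lossless.
Decomposition 3: common = {C, E, F}, closure = {A, C, E, F} → lossy.

Decomposition 2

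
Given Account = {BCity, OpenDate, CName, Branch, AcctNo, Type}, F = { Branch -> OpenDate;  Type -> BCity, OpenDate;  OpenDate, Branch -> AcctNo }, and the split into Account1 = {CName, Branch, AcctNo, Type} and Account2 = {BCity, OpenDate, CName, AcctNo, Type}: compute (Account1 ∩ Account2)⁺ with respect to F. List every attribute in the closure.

Account1 ∩ Account2 = {CName, AcctNo, Type}.
Type → BCity, OpenDate applies, adding BCity, OpenDate
Closure: {BCity, OpenDate, CName, AcctNo, Type}.

BCity, OpenDate, CName, AcctNo, Type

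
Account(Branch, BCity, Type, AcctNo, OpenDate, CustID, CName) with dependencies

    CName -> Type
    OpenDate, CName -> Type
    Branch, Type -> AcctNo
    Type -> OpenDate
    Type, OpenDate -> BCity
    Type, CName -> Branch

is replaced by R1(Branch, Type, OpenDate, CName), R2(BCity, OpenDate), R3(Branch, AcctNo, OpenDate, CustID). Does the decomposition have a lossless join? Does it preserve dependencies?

lossy and not dependency-preserving

Lossless test (chase): applying each FD to every pair of rows produces no changes in the tableau, so no row becomes fully distinguished — the join is lossy.
Dependency preservation: the restricted closure of {Branch, Type} across the fragments never reaches {AcctNo}, so Branch, Type → AcctNo cannot be enforced without a join — not preserved.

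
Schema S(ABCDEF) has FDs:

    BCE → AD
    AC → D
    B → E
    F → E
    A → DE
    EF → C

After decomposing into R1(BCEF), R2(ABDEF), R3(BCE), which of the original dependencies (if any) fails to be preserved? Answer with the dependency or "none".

Check BCE → AD: no single fragment contains all of {ABCDE}, and the restricted closure of {BCE} across the fragments never reaches {AD}.
AC → D is preserved.
B → E is preserved.
F → E is preserved.
A → DE is preserved.
EF → C is preserved.

BCE → AD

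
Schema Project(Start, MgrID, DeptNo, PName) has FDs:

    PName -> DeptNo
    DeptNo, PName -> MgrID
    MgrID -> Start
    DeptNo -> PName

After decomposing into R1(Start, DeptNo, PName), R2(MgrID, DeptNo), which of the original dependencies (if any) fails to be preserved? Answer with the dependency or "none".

MgrID -> Start

Check MgrID → Start: no single fragment contains all of {Start, MgrID}, and the restricted closure of {MgrID} across the fragments never reaches {Start}.
PName → DeptNo is preserved.
DeptNo, PName → MgrID is preserved.
DeptNo → PName is preserved.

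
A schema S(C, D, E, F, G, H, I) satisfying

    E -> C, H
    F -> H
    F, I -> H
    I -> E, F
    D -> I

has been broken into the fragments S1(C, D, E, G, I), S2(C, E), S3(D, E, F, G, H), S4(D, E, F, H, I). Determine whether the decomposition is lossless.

Yes

Chase test. Columns are C, D, E, F, G, H, I; row i has aⱼ where attribute j ∈ Si, else bᵢⱼ.
Initial tableau (one row per fragment):
  row 1: a1 a2 a3 b14 a5 b16 a7
  row 2: a1 b22 a3 b24 b25 b26 b27
  row 3: b31 a2 a3 a4 a5 a6 b37
  row 4: b41 a2 a3 a4 b45 a6 a7
Rows 1 and 2 agree on E; apply E→C, H and equate their C, H entries.
Rows 1 and 3 agree on E; apply E→C, H and equate their C, H entries.
Rows 1 and 4 agree on E; apply E→C, H and equate their C, H entries.
Rows 1 and 4 agree on I; apply I→E, F and equate their E, F entries.
Rows 1 and 3 agree on D; apply D→I and equate their I entries.
Row 1 is now all distinguished symbols — the join is lossless.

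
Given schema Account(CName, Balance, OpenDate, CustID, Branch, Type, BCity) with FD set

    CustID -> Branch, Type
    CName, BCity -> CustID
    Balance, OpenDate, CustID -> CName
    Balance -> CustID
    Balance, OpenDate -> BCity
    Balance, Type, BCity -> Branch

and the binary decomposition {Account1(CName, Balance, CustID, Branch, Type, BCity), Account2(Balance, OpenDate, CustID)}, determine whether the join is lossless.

Common attributes: Account1 ∩ Account2 = {Balance, CustID}.
Closure of {Balance, CustID}: CustID → Branch, Type applies, adding Branch, Type. So (Balance, CustID)⁺ = {Balance, CustID, Branch, Type}.
The closure contains neither all of Account1 = {CName, Balance, CustID, Branch, Type, BCity} nor all of Account2 = {Balance, OpenDate, CustID}, so the common attributes are not a superkey of either fragment. The join is lossy.

No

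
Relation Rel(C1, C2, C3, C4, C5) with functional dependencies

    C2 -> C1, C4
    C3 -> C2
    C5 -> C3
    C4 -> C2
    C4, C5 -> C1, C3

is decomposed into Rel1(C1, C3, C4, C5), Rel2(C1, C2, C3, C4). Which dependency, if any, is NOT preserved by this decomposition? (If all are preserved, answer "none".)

C2 → C1, C4 lies within Rel2.
C3 → C2 lies within Rel2.
C5 → C3 lies within Rel1.
C4 → C2 lies within Rel2.
C4, C5 → C1, C3 lies within Rel1.
Every dependency is enforceable on the fragments, so the decomposition is dependency-preserving.

none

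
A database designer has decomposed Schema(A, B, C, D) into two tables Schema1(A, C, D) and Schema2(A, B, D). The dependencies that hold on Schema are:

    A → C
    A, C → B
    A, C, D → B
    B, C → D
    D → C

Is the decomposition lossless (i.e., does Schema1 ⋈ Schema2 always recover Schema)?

Common attributes: Schema1 ∩ Schema2 = {A, D}.
Closure of {A, D}: A → C applies, adding C; A, C → B applies, adding B. So (A, D)⁺ = {A, B, C, D}.
This closure contains every attribute of Schema1, so Schema1 ∩ Schema2 → Schema1. The join is lossless.

Yes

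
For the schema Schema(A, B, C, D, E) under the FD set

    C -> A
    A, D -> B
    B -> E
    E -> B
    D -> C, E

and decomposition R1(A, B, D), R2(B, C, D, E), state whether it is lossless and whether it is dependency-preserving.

lossless but not dependency-preserving

Lossless test: (B, D)⁺ = {A, B, C, D, E}, which contains all of one fragment — lossless.
Dependency preservation: the restricted closure of {C} across the fragments never reaches {A}, so C → A cannot be enforced without a join — not preserved.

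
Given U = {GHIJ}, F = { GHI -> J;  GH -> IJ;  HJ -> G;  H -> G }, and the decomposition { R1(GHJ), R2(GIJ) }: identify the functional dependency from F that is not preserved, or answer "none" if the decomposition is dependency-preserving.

GH -> IJ

Check GH → IJ: no single fragment contains all of {GHIJ}, and the restricted closure of {GH} across the fragments never reaches {IJ}.
GHI → J is preserved.
HJ → G is preserved.
H → G is preserved.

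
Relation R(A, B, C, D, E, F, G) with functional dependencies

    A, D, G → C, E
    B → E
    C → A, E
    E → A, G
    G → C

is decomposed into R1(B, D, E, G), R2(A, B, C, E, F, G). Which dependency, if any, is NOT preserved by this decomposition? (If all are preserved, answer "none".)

none

A, D, G → C, E: restricted closure across fragments reaches C, E.
B → E lies within R1.
C → A, E lies within R2.
E → A, G lies within R2.
G → C lies within R2.
Every dependency is enforceable on the fragments, so the decomposition is dependency-preserving.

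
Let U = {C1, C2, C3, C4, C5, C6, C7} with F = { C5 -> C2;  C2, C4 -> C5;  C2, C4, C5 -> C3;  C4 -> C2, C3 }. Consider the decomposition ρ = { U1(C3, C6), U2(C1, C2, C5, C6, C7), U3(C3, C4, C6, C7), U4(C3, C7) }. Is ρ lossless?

Chase test. Columns are C1, C2, C3, C4, C5, C6, C7; row i has aⱼ where attribute j ∈ Ui, else bᵢⱼ.
Initial tableau (one row per fragment):
  row 1: b11 b12 a3 b14 b15 a6 b17
  row 2: a1 a2 b23 b24 a5 a6 a7
  row 3: b31 b32 a3 a4 b35 a6 a7
  row 4: b41 b42 a3 b44 b45 b46 a7
No row becomes fully distinguished — the join is lossy.

No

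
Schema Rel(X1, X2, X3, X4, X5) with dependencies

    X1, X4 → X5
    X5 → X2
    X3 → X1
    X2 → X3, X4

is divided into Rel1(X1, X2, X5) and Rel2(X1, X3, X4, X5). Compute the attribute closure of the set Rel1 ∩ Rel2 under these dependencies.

X1, X2, X3, X4, X5

Rel1 ∩ Rel2 = {X1, X5}.
X5 → X2 applies, adding X2
X2 → X3, X4 applies, adding X3, X4
Closure: {X1, X2, X3, X4, X5}.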